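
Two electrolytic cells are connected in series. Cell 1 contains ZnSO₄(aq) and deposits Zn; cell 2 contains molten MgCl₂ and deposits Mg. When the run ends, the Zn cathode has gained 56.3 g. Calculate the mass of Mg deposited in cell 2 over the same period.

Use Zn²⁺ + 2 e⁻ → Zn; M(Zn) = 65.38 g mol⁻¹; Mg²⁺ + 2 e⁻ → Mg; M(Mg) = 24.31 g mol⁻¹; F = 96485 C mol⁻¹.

20.9 g

n(Zn) = 56.3 / 65.38 = 0.8611 mol.
Since Zn²⁺ + 2 e⁻ → Zn, n(e⁻) passed = 2 × 0.8611 = 1.722 mol.
Cells in series carry the same charge, so the same 1.722 mol of electrons passes through cell 2.
Mg²⁺ + 2 e⁻ → Mg, so n(Mg) = 1.722 / 2 = 0.8611 mol.
m(Mg) = 0.8611 × 24.31 = 20.9 g.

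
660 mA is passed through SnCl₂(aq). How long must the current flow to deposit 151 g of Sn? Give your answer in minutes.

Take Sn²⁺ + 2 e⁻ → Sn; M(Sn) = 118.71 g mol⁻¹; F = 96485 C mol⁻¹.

n(Sn) = m/M = 151 / 118.71 = 1.272 mol.
Each Sn atom requires 2 electrons, so n(e⁻) = 2 × 1.272 = 2.544 mol.
Q = n(e⁻)·F = 2.544 × 96485 = 245500 C.
t = Q/I = 245500 / 0.6600 A = 371900 s = 6200 min.

6200 min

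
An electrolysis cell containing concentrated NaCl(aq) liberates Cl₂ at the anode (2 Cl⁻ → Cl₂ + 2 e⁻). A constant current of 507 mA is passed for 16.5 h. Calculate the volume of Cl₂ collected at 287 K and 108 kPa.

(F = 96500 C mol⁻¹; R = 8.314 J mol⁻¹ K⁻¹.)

3.45 L

Q = I·t = 0.5070 A × 59400 s = 30120 C.
n(e⁻) = Q/F = 30120 / 96500 = 0.3121 mol.
2 electrons are transferred per Cl₂ molecule, so n(Cl₂) = 0.3121 / 2 = 0.1560 mol.
V = nRT/P = (0.1560 × 8.314 × 287) / (108 × 10³ Pa) = 0.00345 m³ = 3.45 L.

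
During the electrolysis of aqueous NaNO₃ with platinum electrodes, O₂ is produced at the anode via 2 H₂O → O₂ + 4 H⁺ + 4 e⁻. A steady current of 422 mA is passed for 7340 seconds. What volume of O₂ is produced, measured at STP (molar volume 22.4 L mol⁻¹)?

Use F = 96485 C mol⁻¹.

Q = I·t = 0.4220 A × 7340.0 s = 3097 C.
n(e⁻) = Q/F = 3097 / 96485 = 0.03210 mol.
4 electrons are transferred per O₂ molecule, so n(O₂) = 0.03210 / 4 = 0.008026 mol.
V = n × V_m = 0.008026 × 22.4 = 0.180 L.

0.180 L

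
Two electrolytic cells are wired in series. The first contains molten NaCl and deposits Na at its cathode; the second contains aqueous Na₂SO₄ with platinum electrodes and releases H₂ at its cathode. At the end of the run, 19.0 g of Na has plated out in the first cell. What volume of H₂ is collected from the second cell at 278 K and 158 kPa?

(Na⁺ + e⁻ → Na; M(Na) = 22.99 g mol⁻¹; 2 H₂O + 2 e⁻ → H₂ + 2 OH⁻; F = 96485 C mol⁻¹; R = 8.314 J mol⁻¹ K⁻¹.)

6.04 L

n(Na) = 19.0 / 22.99 = 0.8264 mol, so n(e⁻) = 1 × 0.8264 = 0.8264 mol.
The cells are in series, so the same 0.8264 mol of electrons passes through the second cell.
2 H₂O + 2 e⁻ → H₂ + 2 OH⁻ — 2 mol e⁻ per mol H₂, so n(H₂) = 0.8264/2 = 0.4132 mol.
V = nRT/P = (0.4132 × 8.314 × 278) / (158 × 10³) = 0.00604 m³ = 6.04 L.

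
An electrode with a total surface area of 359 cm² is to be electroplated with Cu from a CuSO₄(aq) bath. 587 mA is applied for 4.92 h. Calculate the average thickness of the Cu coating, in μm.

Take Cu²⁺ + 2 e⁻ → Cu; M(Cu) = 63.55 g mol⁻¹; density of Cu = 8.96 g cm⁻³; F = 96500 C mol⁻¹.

Q = I·t = 0.5870 × 17712 = 10400 C; n(e⁻) = 0.1077 mol.
n(Cu) = n(e⁻)/2 = 0.05387 mol, so m = 0.05387 × 63.55 = 3.423 g.
Volume = m/ρ = 3.423 / 8.96 = 0.3821 cm³.
Thickness = V/A = 0.3821 / 359 = 0.00106 cm = 10.6 μm.

10.6 μm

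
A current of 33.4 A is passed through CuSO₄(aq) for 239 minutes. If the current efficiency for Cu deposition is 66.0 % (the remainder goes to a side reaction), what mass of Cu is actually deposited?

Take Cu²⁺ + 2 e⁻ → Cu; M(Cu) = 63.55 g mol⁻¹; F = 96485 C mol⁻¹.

Q = I·t = 33.40 × 14340 = 479000 C.
n(e⁻) = 479000/96485 = 4.964 mol; theoretically n(Cu) = 4.964/2 = 2.482 mol, m_theo = 157.7 g.
At 66.0 % efficiency, m_actual = 0.660 × 157.7 = 104 g.

104 g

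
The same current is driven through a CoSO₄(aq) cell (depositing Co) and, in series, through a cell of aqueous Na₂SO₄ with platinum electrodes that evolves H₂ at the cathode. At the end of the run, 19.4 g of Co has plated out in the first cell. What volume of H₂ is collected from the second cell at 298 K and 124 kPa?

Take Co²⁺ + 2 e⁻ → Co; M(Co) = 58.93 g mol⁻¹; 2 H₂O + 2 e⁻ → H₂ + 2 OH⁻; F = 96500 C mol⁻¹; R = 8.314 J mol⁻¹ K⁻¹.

n(Co) = 19.4 / 58.93 = 0.3292 mol, so n(e⁻) = 2 × 0.3292 = 0.6584 mol.
The cells are in series, so the same 0.6584 mol of electrons passes through the second cell.
2 H₂O + 2 e⁻ → H₂ + 2 OH⁻ — 2 mol e⁻ per mol H₂, so n(H₂) = 0.6584/2 = 0.3292 mol.
V = nRT/P = (0.3292 × 8.314 × 298) / (124 × 10³) = 0.00658 m³ = 6.58 L.

6.58 L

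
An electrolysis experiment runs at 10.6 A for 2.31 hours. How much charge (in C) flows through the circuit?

Q = I·t = 10.60 A × 8316.0 s = 88100 C.

88100 C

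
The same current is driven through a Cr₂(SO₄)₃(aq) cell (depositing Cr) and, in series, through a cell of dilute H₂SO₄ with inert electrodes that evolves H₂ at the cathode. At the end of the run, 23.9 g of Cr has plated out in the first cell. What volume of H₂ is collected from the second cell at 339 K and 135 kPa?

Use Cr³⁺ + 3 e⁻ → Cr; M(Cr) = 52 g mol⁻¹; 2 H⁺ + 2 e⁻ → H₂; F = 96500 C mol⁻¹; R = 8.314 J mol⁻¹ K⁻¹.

14.4 L

n(Cr) = 23.9 / 52 = 0.4596 mol, so n(e⁻) = 3 × 0.4596 = 1.379 mol.
The cells are in series, so the same 1.379 mol of electrons passes through the second cell.
2 H⁺ + 2 e⁻ → H₂ — 2 mol e⁻ per mol H₂, so n(H₂) = 1.379/2 = 0.6894 mol.
V = nRT/P = (0.6894 × 8.314 × 339) / (135 × 10³) = 0.0144 m³ = 14.4 L.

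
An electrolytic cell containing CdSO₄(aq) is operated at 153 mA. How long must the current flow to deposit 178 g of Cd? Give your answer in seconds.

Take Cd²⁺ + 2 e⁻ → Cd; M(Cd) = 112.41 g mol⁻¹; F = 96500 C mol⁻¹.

2.00 × 10⁶ s

n(Cd) = m/M = 178 / 112.41 = 1.583 mol.
Each Cd atom requires 2 electrons, so n(e⁻) = 2 × 1.583 = 3.167 mol.
Q = n(e⁻)·F = 3.167 × 96500 = 305600 C.
t = Q/I = 305600 / 0.1530 A = 1997000 s.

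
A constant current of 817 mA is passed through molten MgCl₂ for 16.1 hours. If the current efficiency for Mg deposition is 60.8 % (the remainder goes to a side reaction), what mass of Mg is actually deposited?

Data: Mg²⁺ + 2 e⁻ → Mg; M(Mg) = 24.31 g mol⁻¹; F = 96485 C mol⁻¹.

Q = I·t = 0.8170 × 57960 = 47350 C.
n(e⁻) = 47350/96485 = 0.4908 mol; theoretically n(Mg) = 0.4908/2 = 0.2454 mol, m_theo = 5.965 g.
At 60.8 % efficiency, m_actual = 0.608 × 5.965 = 3.63 g.

3.63 g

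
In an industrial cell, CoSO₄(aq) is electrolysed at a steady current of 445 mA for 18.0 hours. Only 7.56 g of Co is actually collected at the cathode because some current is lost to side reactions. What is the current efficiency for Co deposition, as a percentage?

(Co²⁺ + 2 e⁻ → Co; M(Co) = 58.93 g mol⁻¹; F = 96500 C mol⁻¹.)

85.9 %

Q = I·t = 0.4450 × 64800 = 28840 C; n(e⁻) = 28840/96500 = 0.2988 mol.
Theoretical n(Co) = n(e⁻)/2 = 0.1494 mol, i.e. m_theo = 0.1494 × 58.93 = 8.805 g.
Efficiency = m_actual / m_theo = 7.56 / 8.805 = 85.9 %.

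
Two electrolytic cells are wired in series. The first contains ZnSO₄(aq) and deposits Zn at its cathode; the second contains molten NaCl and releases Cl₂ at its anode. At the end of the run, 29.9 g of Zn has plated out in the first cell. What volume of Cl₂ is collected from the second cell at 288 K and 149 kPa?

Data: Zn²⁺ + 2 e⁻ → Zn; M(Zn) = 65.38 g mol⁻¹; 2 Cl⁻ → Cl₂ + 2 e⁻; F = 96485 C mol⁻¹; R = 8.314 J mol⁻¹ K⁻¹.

n(Zn) = 29.9 / 65.38 = 0.4573 mol, so n(e⁻) = 2 × 0.4573 = 0.9147 mol.
The cells are in series, so the same 0.9147 mol of electrons passes through the second cell.
2 Cl⁻ → Cl₂ + 2 e⁻ — 2 mol e⁻ per mol Cl₂, so n(Cl₂) = 0.9147/2 = 0.4573 mol.
V = nRT/P = (0.4573 × 8.314 × 288) / (149 × 10³) = 0.00735 m³ = 7.35 L.

7.35 L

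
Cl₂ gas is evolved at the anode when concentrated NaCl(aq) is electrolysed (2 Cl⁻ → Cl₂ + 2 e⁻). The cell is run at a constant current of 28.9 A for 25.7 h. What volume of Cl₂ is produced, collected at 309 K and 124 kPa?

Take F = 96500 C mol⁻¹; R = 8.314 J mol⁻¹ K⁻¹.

287 L

Q = I·t = 28.90 A × 92520 s = 2674000 C.
n(e⁻) = Q/F = 2674000 / 96500 = 27.71 mol.
2 electrons are transferred per Cl₂ molecule, so n(Cl₂) = 27.71 / 2 = 13.85 mol.
V = nRT/P = (13.85 × 8.314 × 309) / (124 × 10³ Pa) = 0.287 m³ = 287 L.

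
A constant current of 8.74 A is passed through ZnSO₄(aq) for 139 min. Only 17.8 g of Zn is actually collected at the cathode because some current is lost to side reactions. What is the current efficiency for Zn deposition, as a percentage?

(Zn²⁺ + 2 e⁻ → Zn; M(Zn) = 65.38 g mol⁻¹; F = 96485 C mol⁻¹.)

Q = I·t = 8.740 × 8340.0 = 72890 C; n(e⁻) = 72890/96485 = 0.7555 mol.
Theoretical n(Zn) = n(e⁻)/2 = 0.3777 mol, i.e. m_theo = 0.3777 × 65.38 = 24.70 g.
Efficiency = m_actual / m_theo = 17.8 / 24.70 = 72.1 %.

72.1 %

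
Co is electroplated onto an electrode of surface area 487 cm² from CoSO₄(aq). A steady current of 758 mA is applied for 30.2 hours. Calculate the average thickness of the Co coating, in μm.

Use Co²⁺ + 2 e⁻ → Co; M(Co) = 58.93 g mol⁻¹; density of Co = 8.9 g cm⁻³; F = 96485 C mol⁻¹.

58.1 μm

Q = I·t = 0.7580 × 108720 = 82410 C; n(e⁻) = 0.8541 mol.
n(Co) = n(e⁻)/2 = 0.4271 mol, so m = 0.4271 × 58.93 = 25.17 g.
Volume = m/ρ = 25.17 / 8.9 = 2.828 cm³.
Thickness = V/A = 2.828 / 487 = 0.00581 cm = 58.1 μm.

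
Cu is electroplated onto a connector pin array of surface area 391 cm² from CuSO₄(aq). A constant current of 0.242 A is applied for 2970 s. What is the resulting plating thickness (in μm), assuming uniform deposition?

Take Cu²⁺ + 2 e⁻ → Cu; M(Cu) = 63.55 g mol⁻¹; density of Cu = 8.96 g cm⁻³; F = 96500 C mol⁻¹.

Q = I·t = 0.2420 × 2970.0 = 718.7 C; n(e⁻) = 0.007448 mol.
n(Cu) = n(e⁻)/2 = 0.003724 mol, so m = 0.003724 × 63.55 = 0.2367 g.
Volume = m/ρ = 0.2367 / 8.96 = 0.02641 cm³.
Thickness = V/A = 0.02641 / 391 = 6.76 × 10⁻⁵ cm = 0.676 μm.

0.676 μm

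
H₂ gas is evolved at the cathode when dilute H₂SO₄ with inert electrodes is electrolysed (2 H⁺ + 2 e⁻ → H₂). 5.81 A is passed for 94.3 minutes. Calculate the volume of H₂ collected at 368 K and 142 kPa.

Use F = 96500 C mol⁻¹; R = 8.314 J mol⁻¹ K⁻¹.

3.67 L

Q = I·t = 5.810 A × 5658.0 s = 32870 C.
n(e⁻) = Q/F = 32870 / 96500 = 0.3407 mol.
2 electrons are transferred per H₂ molecule, so n(H₂) = 0.3407 / 2 = 0.1703 mol.
V = nRT/P = (0.1703 × 8.314 × 368) / (142 × 10³ Pa) = 0.00367 m³ = 3.67 L.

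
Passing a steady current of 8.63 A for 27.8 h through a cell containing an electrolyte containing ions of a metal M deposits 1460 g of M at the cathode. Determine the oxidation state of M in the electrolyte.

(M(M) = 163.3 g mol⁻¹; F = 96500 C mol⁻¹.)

Q = I·t = 8.630 A × 100080 s = 863700 C, so n(e⁻) = 863700/96500 = 8.950 mol.
n(M) deposited = 1460 / 163.3 = 8.941 mol.
Electrons per atom = n(e⁻)/n(M) = 8.950 / 8.941 = 1.00 ≈ 1, so the ion is M⁺.

+1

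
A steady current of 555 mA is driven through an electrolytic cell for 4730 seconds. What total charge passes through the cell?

Q = I·t = 0.5550 A × 4730.0 s = 2630 C.

2630 C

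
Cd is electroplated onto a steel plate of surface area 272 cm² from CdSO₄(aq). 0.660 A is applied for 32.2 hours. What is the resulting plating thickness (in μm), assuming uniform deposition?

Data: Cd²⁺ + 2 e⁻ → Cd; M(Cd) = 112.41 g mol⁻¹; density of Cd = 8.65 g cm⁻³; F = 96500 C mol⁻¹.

Q = I·t = 0.6600 × 115920 = 76510 C; n(e⁻) = 0.7928 mol.
n(Cd) = n(e⁻)/2 = 0.3964 mol, so m = 0.3964 × 112.41 = 44.56 g.
Volume = m/ρ = 44.56 / 8.65 = 5.152 cm³.
Thickness = V/A = 5.152 / 272 = 0.0189 cm = 189 μm.

189 μm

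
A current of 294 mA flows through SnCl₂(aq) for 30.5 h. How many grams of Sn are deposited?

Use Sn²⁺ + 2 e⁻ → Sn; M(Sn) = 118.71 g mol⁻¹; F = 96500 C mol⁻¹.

Q = I·t = 0.2940 A × 109800 s = 32280 C.
n(e⁻) = Q/F = 32280 / 96500 = 0.3345 mol.
Sn²⁺ + 2 e⁻ → Sn, so n(Sn) = n(e⁻)/2 = 0.1673 mol.
m = n·M = 0.1673 × 118.71 = 19.9 g.

19.9 g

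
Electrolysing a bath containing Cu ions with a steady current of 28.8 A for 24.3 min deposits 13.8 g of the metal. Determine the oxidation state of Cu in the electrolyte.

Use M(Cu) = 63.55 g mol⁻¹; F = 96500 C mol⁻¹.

Q = I·t = 28.80 A × 1458.0 s = 41990 C, so n(e⁻) = 41990/96500 = 0.4351 mol.
n(Cu) deposited = 13.8 / 63.55 = 0.2172 mol.
Electrons per atom = n(e⁻)/n(Cu) = 0.4351 / 0.2172 = 2.00 ≈ 2, so the ion is Cu²⁺.

+2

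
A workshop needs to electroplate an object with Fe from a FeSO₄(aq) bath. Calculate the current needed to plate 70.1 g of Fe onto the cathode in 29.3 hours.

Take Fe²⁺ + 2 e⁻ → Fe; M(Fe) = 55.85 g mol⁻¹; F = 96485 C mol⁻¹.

n(Fe) = 70.1 / 55.85 = 1.255 mol.
n(e⁻) = 2 × 1.255 = 2.510 mol.
Q = n(e⁻)·F = 2.510 × 96485 = 242200 C.
I = Q/t = 242200 / 105480 s = 2.30 A.

2.30 A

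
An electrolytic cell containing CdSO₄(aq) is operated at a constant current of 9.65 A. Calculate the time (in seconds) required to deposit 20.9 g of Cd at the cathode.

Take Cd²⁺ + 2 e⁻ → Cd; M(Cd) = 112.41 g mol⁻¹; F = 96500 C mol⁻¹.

3720 s

n(Cd) = m/M = 20.9 / 112.41 = 0.1859 mol.
Each Cd atom requires 2 electrons, so n(e⁻) = 2 × 0.1859 = 0.3719 mol.
Q = n(e⁻)·F = 0.3719 × 96500 = 35880 C.
t = Q/I = 35880 / 9.650 A = 3719 s.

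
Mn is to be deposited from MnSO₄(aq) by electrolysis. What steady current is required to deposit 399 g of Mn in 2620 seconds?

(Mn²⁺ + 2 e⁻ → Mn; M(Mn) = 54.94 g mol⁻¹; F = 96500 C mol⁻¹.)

n(Mn) = 399 / 54.94 = 7.262 mol.
n(e⁻) = 2 × 7.262 = 14.52 mol.
Q = n(e⁻)·F = 14.52 × 96500 = 1402000 C.
I = Q/t = 1402000 / 2620.0 s = 535 A.

535 A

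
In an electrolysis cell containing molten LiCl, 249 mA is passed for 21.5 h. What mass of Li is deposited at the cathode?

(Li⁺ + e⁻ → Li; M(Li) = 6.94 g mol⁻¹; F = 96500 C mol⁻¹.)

1.39 g

Q = I·t = 0.2490 A × 77400 s = 19270 C.
n(e⁻) = Q/F = 19270 / 96500 = 0.1997 mol.
Li⁺ + e⁻ → Li, so n(Li) = n(e⁻)/1 = 0.1997 mol.
m = n·M = 0.1997 × 6.94 = 1.39 g.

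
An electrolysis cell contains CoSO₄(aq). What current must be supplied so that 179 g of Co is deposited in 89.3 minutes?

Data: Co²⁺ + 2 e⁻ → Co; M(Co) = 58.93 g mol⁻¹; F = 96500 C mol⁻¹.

109 A

n(Co) = 179 / 58.93 = 3.038 mol.
n(e⁻) = 2 × 3.038 = 6.075 mol.
Q = n(e⁻)·F = 6.075 × 96500 = 586200 C.
I = Q/t = 586200 / 5358.0 s = 109 A.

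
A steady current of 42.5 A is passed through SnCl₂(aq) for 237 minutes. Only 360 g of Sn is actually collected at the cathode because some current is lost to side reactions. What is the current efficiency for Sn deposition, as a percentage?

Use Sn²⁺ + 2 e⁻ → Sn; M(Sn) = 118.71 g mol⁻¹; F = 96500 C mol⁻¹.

Q = I·t = 42.50 × 14220 = 604400 C; n(e⁻) = 604400/96500 = 6.263 mol.
Theoretical n(Sn) = n(e⁻)/2 = 3.131 mol, i.e. m_theo = 3.131 × 118.71 = 371.7 g.
Efficiency = m_actual / m_theo = 360 / 371.7 = 96.8 %.

96.8 %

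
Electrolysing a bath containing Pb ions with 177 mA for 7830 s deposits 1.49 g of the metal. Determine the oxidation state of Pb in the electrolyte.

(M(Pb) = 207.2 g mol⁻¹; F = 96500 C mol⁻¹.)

Q = I·t = 0.1770 A × 7830.0 s = 1386 C, so n(e⁻) = 1386/96500 = 0.01436 mol.
n(Pb) deposited = 1.49 / 207.2 = 0.007191 mol.
Electrons per atom = n(e⁻)/n(Pb) = 0.01436 / 0.007191 = 2.00 ≈ 2, so the ion is Pb²⁺.

+2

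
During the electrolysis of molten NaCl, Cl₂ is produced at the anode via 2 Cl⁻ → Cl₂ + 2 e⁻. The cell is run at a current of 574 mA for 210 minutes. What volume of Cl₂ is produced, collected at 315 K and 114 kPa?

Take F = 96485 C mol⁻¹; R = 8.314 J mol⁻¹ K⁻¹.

Q = I·t = 0.5740 A × 12600 s = 7232 C.
n(e⁻) = Q/F = 7232 / 96485 = 0.07496 mol.
2 electrons are transferred per Cl₂ molecule, so n(Cl₂) = 0.07496 / 2 = 0.03748 mol.
V = nRT/P = (0.03748 × 8.314 × 315) / (114 × 10³ Pa) = 8.61 × 10⁻⁴ m³ = 0.861 L.

0.861 L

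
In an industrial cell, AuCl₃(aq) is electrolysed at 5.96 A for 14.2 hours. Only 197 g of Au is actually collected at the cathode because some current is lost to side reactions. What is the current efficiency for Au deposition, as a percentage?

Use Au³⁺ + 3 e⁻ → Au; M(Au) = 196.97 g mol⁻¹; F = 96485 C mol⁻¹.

Q = I·t = 5.960 × 51120 = 304700 C; n(e⁻) = 304700/96485 = 3.158 mol.
Theoretical n(Au) = n(e⁻)/3 = 1.053 mol, i.e. m_theo = 1.053 × 196.97 = 207.3 g.
Efficiency = m_actual / m_theo = 197 / 207.3 = 95.0 %.

95.0 %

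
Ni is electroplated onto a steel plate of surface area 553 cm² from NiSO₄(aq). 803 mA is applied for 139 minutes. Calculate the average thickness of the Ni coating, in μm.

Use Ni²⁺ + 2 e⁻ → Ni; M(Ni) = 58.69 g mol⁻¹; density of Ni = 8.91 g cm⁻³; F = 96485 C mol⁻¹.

Q = I·t = 0.8030 × 8340.0 = 6697 C; n(e⁻) = 0.06941 mol.
n(Ni) = n(e⁻)/2 = 0.03470 mol, so m = 0.03470 × 58.69 = 2.037 g.
Volume = m/ρ = 2.037 / 8.91 = 0.2286 cm³.
Thickness = V/A = 0.2286 / 553 = 4.13 × 10⁻⁴ cm = 4.13 μm.

4.13 μm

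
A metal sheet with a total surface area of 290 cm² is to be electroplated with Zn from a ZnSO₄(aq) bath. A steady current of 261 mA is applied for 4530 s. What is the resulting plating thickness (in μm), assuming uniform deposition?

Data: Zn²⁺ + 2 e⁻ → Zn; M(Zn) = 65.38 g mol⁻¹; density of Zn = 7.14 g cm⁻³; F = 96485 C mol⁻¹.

1.93 μm

Q = I·t = 0.2610 × 4530.0 = 1182 C; n(e⁻) = 0.01225 mol.
n(Zn) = n(e⁻)/2 = 0.006127 mol, so m = 0.006127 × 65.38 = 0.4006 g.
Volume = m/ρ = 0.4006 / 7.14 = 0.05610 cm³.
Thickness = V/A = 0.05610 / 290 = 1.93 × 10⁻⁴ cm = 1.93 μm.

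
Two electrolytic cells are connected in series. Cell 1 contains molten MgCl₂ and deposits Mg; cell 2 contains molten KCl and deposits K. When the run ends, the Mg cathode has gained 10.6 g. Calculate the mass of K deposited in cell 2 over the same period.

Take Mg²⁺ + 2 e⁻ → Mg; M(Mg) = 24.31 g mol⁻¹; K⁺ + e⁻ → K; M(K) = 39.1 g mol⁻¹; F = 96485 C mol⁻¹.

n(Mg) = 10.6 / 24.31 = 0.4360 mol.
Since Mg²⁺ + 2 e⁻ → Mg, n(e⁻) passed = 2 × 0.4360 = 0.8721 mol.
Cells in series carry the same charge, so the same 0.8721 mol of electrons passes through cell 2.
K⁺ + e⁻ → K, so n(K) = 0.8721 / 1 = 0.8721 mol.
m(K) = 0.8721 × 39.1 = 34.1 g.

34.1 g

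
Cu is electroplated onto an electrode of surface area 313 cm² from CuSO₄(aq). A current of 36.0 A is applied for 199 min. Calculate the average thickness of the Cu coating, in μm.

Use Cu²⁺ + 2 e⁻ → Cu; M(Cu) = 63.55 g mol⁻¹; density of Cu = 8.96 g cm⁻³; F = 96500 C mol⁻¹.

505 μm

Q = I·t = 36.00 × 11940 = 429800 C; n(e⁻) = 4.454 mol.
n(Cu) = n(e⁻)/2 = 2.227 mol, so m = 2.227 × 63.55 = 141.5 g.
Volume = m/ρ = 141.5 / 8.96 = 15.80 cm³.
Thickness = V/A = 15.80 / 313 = 0.0505 cm = 505 μm.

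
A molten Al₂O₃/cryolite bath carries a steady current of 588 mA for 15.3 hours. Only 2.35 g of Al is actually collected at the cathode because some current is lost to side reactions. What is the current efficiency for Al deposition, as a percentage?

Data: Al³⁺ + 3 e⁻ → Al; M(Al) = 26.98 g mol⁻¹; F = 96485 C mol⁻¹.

Q = I·t = 0.5880 × 55080 = 32390 C; n(e⁻) = 32390/96485 = 0.3357 mol.
Theoretical n(Al) = n(e⁻)/3 = 0.1119 mol, i.e. m_theo = 0.1119 × 26.98 = 3.019 g.
Efficiency = m_actual / m_theo = 2.35 / 3.019 = 77.8 %.

77.8 %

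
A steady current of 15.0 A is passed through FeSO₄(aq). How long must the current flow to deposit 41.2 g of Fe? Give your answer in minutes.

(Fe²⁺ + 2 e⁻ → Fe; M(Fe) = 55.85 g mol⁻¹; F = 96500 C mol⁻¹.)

n(Fe) = m/M = 41.2 / 55.85 = 0.7377 mol.
Each Fe atom requires 2 electrons, so n(e⁻) = 2 × 0.7377 = 1.475 mol.
Q = n(e⁻)·F = 1.475 × 96500 = 142400 C.
t = Q/I = 142400 / 15.00 A = 9492 s = 158 min.

158 min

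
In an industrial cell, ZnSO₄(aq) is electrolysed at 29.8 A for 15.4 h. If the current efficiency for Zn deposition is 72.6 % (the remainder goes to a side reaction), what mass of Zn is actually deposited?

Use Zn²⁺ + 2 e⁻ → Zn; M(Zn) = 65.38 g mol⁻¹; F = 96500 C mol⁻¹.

Q = I·t = 29.80 × 55440 = 1652000 C.
n(e⁻) = 1652000/96500 = 17.12 mol; theoretically n(Zn) = 17.12/2 = 8.560 mol, m_theo = 559.7 g.
At 72.6 % efficiency, m_actual = 0.726 × 559.7 = 406 g.

406 g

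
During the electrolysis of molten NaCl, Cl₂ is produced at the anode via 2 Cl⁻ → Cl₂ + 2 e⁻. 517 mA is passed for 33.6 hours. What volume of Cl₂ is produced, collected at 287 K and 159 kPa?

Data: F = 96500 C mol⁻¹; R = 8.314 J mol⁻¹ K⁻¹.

Q = I·t = 0.5170 A × 120960 s = 62540 C.
n(e⁻) = Q/F = 62540 / 96500 = 0.6480 mol.
2 electrons are transferred per Cl₂ molecule, so n(Cl₂) = 0.6480 / 2 = 0.3240 mol.
V = nRT/P = (0.3240 × 8.314 × 287) / (159 × 10³ Pa) = 0.00486 m³ = 4.86 L.

4.86 L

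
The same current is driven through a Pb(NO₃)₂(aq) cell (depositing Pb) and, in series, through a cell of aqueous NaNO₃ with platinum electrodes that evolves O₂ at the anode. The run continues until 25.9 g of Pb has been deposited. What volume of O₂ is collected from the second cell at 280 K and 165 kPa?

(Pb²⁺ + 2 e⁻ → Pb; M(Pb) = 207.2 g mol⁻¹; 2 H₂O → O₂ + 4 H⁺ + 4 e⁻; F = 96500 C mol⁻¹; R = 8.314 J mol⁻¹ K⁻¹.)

0.882 L

n(Pb) = 25.9 / 207.2 = 0.1250 mol, so n(e⁻) = 2 × 0.1250 = 0.2500 mol.
The cells are in series, so the same 0.2500 mol of electrons passes through the second cell.
2 H₂O → O₂ + 4 H⁺ + 4 e⁻ — 4 mol e⁻ per mol O₂, so n(O₂) = 0.2500/4 = 0.06250 mol.
V = nRT/P = (0.06250 × 8.314 × 280) / (165 × 10³) = 8.82 × 10⁻⁴ m³ = 0.882 L.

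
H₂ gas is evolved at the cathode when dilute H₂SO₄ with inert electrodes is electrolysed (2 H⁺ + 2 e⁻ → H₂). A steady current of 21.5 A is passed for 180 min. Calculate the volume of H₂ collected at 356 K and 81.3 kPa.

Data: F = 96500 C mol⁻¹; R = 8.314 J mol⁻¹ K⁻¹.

43.8 L

Q = I·t = 21.50 A × 10800 s = 232200 C.
n(e⁻) = Q/F = 232200 / 96500 = 2.406 mol.
2 electrons are transferred per H₂ molecule, so n(H₂) = 2.406 / 2 = 1.203 mol.
V = nRT/P = (1.203 × 8.314 × 356) / (81.3 × 10³ Pa) = 0.0438 m³ = 43.8 L.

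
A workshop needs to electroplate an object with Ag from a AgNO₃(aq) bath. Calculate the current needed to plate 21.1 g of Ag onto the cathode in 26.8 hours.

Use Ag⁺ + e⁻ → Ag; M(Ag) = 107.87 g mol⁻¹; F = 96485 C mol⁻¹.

n(Ag) = 21.1 / 107.87 = 0.1956 mol.
n(e⁻) = 1 × 0.1956 = 0.1956 mol.
Q = n(e⁻)·F = 0.1956 × 96485 = 18870 C.
I = Q/t = 18870 / 96480 s = 0.196 A.

0.196 A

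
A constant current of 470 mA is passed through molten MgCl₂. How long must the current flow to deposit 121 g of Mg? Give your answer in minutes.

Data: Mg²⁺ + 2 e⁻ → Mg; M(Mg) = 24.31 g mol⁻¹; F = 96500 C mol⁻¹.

34100 min

n(Mg) = m/M = 121 / 24.31 = 4.977 mol.
Each Mg atom requires 2 electrons, so n(e⁻) = 2 × 4.977 = 9.955 mol.
Q = n(e⁻)·F = 9.955 × 96500 = 960600 C.
t = Q/I = 960600 / 0.4700 A = 2044000 s = 34100 min.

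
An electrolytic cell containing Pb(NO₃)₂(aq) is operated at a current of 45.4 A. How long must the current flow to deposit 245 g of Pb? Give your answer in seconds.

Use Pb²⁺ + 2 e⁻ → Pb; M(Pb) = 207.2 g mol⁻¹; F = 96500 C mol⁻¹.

5030 s

n(Pb) = m/M = 245 / 207.2 = 1.182 mol.
Each Pb atom requires 2 electrons, so n(e⁻) = 2 × 1.182 = 2.365 mol.
Q = n(e⁻)·F = 2.365 × 96500 = 228200 C.
t = Q/I = 228200 / 45.40 A = 5027 s.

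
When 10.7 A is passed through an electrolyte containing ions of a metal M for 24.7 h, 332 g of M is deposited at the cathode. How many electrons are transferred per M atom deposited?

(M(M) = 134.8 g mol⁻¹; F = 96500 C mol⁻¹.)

Q = I·t = 10.70 A × 88920 s = 951400 C, so n(e⁻) = 951400/96500 = 9.860 mol.
n(M) deposited = 332 / 134.8 = 2.463 mol.
Electrons per atom = n(e⁻)/n(M) = 9.860 / 2.463 = 4.00 ≈ 4, so the ion is M⁴⁺.

4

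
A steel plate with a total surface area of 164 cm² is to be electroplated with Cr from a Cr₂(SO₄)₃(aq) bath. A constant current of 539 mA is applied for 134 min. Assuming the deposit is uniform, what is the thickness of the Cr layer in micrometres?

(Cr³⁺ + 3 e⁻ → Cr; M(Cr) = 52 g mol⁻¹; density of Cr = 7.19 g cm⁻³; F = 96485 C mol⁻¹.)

6.60 μm

Q = I·t = 0.5390 × 8040.0 = 4334 C; n(e⁻) = 0.04491 mol.
n(Cr) = n(e⁻)/3 = 0.01497 mol, so m = 0.01497 × 52 = 0.7785 g.
Volume = m/ρ = 0.7785 / 7.19 = 0.1083 cm³.
Thickness = V/A = 0.1083 / 164 = 6.60 × 10⁻⁴ cm = 6.60 μm.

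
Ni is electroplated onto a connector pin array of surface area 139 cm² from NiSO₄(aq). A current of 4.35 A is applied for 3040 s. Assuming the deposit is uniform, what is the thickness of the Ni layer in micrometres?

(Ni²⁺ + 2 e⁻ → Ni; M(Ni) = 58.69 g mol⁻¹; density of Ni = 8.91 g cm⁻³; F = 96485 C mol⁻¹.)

Q = I·t = 4.350 × 3040.0 = 13220 C; n(e⁻) = 0.1371 mol.
n(Ni) = n(e⁻)/2 = 0.06853 mol, so m = 0.06853 × 58.69 = 4.022 g.
Volume = m/ρ = 4.022 / 8.91 = 0.4514 cm³.
Thickness = V/A = 0.4514 / 139 = 0.00325 cm = 32.5 μm.

32.5 μm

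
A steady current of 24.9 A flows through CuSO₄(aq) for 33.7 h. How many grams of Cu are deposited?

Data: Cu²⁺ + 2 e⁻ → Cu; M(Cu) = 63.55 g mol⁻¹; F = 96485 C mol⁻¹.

Q = I·t = 24.90 A × 121320 s = 3021000 C.
n(e⁻) = Q/F = 3021000 / 96485 = 31.31 mol.
Cu²⁺ + 2 e⁻ → Cu, so n(Cu) = n(e⁻)/2 = 15.65 mol.
m = n·M = 15.65 × 63.55 = 995 g.

995 g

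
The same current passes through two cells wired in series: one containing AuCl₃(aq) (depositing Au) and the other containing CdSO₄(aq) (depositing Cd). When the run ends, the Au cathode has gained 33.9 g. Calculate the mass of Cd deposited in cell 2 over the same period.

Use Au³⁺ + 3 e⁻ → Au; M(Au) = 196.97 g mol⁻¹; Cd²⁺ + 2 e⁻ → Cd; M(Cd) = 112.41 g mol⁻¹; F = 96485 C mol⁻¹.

n(Au) = 33.9 / 196.97 = 0.1721 mol.
Since Au³⁺ + 3 e⁻ → Au, n(e⁻) passed = 3 × 0.1721 = 0.5163 mol.
Cells in series carry the same charge, so the same 0.5163 mol of electrons passes through cell 2.
Cd²⁺ + 2 e⁻ → Cd, so n(Cd) = 0.5163 / 2 = 0.2582 mol.
m(Cd) = 0.2582 × 112.41 = 29.0 g.

29.0 g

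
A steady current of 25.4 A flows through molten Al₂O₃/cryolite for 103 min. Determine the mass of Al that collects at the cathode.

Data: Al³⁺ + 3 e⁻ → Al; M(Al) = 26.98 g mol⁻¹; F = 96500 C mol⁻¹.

14.6 g

Q = I·t = 25.40 A × 6180.0 s = 157000 C.
n(e⁻) = Q/F = 157000 / 96500 = 1.627 mol.
Al³⁺ + 3 e⁻ → Al, so n(Al) = n(e⁻)/3 = 0.5422 mol.
m = n·M = 0.5422 × 26.98 = 14.6 g.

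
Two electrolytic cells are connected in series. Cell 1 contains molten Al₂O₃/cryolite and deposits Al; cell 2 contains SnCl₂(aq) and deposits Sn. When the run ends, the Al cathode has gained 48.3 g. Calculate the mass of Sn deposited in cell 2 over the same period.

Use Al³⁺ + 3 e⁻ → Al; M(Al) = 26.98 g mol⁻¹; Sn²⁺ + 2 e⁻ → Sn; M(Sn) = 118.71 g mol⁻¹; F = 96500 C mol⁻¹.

n(Al) = 48.3 / 26.98 = 1.790 mol.
Since Al³⁺ + 3 e⁻ → Al, n(e⁻) passed = 3 × 1.790 = 5.371 mol.
Cells in series carry the same charge, so the same 5.371 mol of electrons passes through cell 2.
Sn²⁺ + 2 e⁻ → Sn, so n(Sn) = 5.371 / 2 = 2.685 mol.
m(Sn) = 2.685 × 118.71 = 319 g.

319 g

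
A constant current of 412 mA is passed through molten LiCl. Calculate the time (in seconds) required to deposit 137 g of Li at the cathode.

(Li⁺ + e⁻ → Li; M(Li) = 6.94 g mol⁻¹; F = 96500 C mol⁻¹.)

n(Li) = m/M = 137 / 6.94 = 19.74 mol.
Each Li atom requires 1 electron, so n(e⁻) = 1 × 19.74 = 19.74 mol.
Q = n(e⁻)·F = 19.74 × 96500 = 1905000 C.
t = Q/I = 1905000 / 0.4120 A = 4624000 s.

4.62 × 10⁶ s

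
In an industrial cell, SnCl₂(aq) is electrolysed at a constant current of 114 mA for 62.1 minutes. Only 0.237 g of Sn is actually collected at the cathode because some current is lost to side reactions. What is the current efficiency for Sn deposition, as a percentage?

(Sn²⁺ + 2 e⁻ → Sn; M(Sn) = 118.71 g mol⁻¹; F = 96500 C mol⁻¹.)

Q = I·t = 0.1140 × 3726.0 = 424.8 C; n(e⁻) = 424.8/96500 = 0.004402 mol.
Theoretical n(Sn) = n(e⁻)/2 = 0.002201 mol, i.e. m_theo = 0.002201 × 118.71 = 0.2613 g.
Efficiency = m_actual / m_theo = 0.237 / 0.2613 = 90.7 %.

90.7 %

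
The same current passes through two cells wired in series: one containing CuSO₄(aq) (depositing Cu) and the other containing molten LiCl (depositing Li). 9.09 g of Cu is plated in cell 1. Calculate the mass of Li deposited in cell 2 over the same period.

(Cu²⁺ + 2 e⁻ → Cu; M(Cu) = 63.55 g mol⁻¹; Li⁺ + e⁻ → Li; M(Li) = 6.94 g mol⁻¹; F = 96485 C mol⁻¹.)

n(Cu) = 9.09 / 63.55 = 0.1430 mol.
Since Cu²⁺ + 2 e⁻ → Cu, n(e⁻) passed = 2 × 0.1430 = 0.2861 mol.
Cells in series carry the same charge, so the same 0.2861 mol of electrons passes through cell 2.
Li⁺ + e⁻ → Li, so n(Li) = 0.2861 / 1 = 0.2861 mol.
m(Li) = 0.2861 × 6.94 = 1.99 g.

1.99 g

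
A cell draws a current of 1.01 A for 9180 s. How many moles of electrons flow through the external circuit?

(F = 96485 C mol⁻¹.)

Q = I·t = 1.010 A × 9180.0 s = 9272 C.
n(e⁻) = Q/F = 9272 / 96485 = 0.0961 mol.

0.0961 mol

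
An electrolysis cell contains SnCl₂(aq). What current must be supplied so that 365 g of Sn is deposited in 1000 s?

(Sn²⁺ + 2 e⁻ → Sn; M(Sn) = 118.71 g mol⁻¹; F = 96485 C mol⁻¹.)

n(Sn) = 365 / 118.71 = 3.075 mol.
n(e⁻) = 2 × 3.075 = 6.149 mol.
Q = n(e⁻)·F = 6.149 × 96485 = 593300 C.
I = Q/t = 593300 / 1000.0 s = 593 A.

593 A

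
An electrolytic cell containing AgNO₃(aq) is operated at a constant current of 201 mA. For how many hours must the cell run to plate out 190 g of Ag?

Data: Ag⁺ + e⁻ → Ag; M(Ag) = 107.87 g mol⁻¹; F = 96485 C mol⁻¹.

n(Ag) = m/M = 190 / 107.87 = 1.761 mol.
Each Ag atom requires 1 electron, so n(e⁻) = 1 × 1.761 = 1.761 mol.
Q = n(e⁻)·F = 1.761 × 96485 = 169900 C.
t = Q/I = 169900 / 0.2010 A = 845500 s = 235 h.

235 h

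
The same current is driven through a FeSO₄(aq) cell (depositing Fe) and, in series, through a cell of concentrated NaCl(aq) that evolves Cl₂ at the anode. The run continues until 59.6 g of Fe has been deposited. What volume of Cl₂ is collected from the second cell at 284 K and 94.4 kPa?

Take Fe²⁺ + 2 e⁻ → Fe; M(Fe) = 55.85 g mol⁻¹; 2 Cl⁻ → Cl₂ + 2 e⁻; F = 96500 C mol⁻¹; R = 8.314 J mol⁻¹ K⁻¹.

n(Fe) = 59.6 / 55.85 = 1.067 mol, so n(e⁻) = 2 × 1.067 = 2.134 mol.
The cells are in series, so the same 2.134 mol of electrons passes through the second cell.
2 Cl⁻ → Cl₂ + 2 e⁻ — 2 mol e⁻ per mol Cl₂, so n(Cl₂) = 2.134/2 = 1.067 mol.
V = nRT/P = (1.067 × 8.314 × 284) / (94.4 × 10³) = 0.0267 m³ = 26.7 L.

26.7 L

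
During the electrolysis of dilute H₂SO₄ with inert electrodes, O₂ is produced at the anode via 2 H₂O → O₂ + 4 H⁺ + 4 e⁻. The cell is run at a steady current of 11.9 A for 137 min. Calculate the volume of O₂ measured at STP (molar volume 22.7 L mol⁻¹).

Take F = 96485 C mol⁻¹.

5.75 L

Q = I·t = 11.90 A × 8220.0 s = 97820 C.
n(e⁻) = Q/F = 97820 / 96485 = 1.014 mol.
4 electrons are transferred per O₂ molecule, so n(O₂) = 1.014 / 4 = 0.2535 mol.
V = n × V_m = 0.2535 × 22.7 = 5.75 L.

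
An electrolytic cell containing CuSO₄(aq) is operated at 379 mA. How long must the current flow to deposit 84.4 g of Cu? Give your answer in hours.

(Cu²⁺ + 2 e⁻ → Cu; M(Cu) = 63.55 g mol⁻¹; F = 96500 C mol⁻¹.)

n(Cu) = m/M = 84.4 / 63.55 = 1.328 mol.
Each Cu atom requires 2 electrons, so n(e⁻) = 2 × 1.328 = 2.656 mol.
Q = n(e⁻)·F = 2.656 × 96500 = 256300 C.
t = Q/I = 256300 / 0.3790 A = 676300 s = 188 h.

188 h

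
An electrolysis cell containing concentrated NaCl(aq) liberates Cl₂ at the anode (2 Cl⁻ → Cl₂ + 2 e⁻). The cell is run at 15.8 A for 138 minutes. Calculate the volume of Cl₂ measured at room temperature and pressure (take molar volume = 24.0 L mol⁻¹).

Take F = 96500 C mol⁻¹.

Q = I·t = 15.80 A × 8280.0 s = 130800 C.
n(e⁻) = Q/F = 130800 / 96500 = 1.356 mol.
2 electrons are transferred per Cl₂ molecule, so n(Cl₂) = 1.356 / 2 = 0.6778 mol.
V = n × V_m = 0.6778 × 24.0 = 16.3 L.

16.3 L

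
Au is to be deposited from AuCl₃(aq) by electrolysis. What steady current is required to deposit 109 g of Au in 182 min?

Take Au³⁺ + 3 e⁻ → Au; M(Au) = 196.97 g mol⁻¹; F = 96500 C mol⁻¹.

14.7 A

n(Au) = 109 / 196.97 = 0.5534 mol.
n(e⁻) = 3 × 0.5534 = 1.660 mol.
Q = n(e⁻)·F = 1.660 × 96500 = 160200 C.
I = Q/t = 160200 / 10920 s = 14.7 A.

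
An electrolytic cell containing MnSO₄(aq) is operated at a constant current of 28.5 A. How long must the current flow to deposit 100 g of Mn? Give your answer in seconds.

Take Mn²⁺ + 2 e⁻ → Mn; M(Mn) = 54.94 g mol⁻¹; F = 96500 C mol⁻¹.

12300 s

n(Mn) = m/M = 100 / 54.94 = 1.820 mol.
Each Mn atom requires 2 electrons, so n(e⁻) = 2 × 1.820 = 3.640 mol.
Q = n(e⁻)·F = 3.640 × 96500 = 351300 C.
t = Q/I = 351300 / 28.50 A = 12330 s.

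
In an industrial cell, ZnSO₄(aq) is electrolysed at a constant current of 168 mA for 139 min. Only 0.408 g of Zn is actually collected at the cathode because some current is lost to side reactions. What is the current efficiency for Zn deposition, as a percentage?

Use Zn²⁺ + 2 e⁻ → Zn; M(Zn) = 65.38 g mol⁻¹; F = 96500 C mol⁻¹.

86.0 %

Q = I·t = 0.1680 × 8340.0 = 1401 C; n(e⁻) = 1401/96500 = 0.01452 mol.
Theoretical n(Zn) = n(e⁻)/2 = 0.007260 mol, i.e. m_theo = 0.007260 × 65.38 = 0.4746 g.
Efficiency = m_actual / m_theo = 0.408 / 0.4746 = 86.0 %.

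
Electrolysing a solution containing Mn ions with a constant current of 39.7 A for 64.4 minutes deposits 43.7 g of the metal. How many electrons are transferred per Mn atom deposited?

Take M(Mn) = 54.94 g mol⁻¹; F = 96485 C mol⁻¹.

Q = I·t = 39.70 A × 3864.0 s = 153400 C, so n(e⁻) = 153400/96485 = 1.590 mol.
n(Mn) deposited = 43.7 / 54.94 = 0.7954 mol.
Electrons per atom = n(e⁻)/n(Mn) = 1.590 / 0.7954 = 2.00 ≈ 2, so the ion is Mn²⁺.

2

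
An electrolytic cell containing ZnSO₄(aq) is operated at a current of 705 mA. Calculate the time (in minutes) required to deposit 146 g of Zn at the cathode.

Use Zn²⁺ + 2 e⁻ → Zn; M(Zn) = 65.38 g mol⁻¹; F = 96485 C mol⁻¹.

n(Zn) = m/M = 146 / 65.38 = 2.233 mol.
Each Zn atom requires 2 electrons, so n(e⁻) = 2 × 2.233 = 4.466 mol.
Q = n(e⁻)·F = 4.466 × 96485 = 430900 C.
t = Q/I = 430900 / 0.7050 A = 611200 s = 10200 min.

10200 min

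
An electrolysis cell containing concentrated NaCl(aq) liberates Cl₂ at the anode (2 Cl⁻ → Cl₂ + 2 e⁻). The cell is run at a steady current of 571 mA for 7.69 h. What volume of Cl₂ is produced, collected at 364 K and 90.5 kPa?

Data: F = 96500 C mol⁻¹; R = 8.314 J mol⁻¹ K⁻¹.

Q = I·t = 0.5710 A × 27684 s = 15810 C.
n(e⁻) = Q/F = 15810 / 96500 = 0.1638 mol.
2 electrons are transferred per Cl₂ molecule, so n(Cl₂) = 0.1638 / 2 = 0.08190 mol.
V = nRT/P = (0.08190 × 8.314 × 364) / (90.5 × 10³ Pa) = 0.00274 m³ = 2.74 L.

2.74 L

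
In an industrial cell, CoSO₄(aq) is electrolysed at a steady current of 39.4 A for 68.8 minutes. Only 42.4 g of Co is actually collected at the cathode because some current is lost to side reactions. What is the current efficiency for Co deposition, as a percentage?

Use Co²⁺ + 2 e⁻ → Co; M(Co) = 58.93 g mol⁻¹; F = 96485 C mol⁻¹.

85.4 %

Q = I·t = 39.40 × 4128.0 = 162600 C; n(e⁻) = 162600/96485 = 1.686 mol.
Theoretical n(Co) = n(e⁻)/2 = 0.8428 mol, i.e. m_theo = 0.8428 × 58.93 = 49.67 g.
Efficiency = m_actual / m_theo = 42.4 / 49.67 = 85.4 %.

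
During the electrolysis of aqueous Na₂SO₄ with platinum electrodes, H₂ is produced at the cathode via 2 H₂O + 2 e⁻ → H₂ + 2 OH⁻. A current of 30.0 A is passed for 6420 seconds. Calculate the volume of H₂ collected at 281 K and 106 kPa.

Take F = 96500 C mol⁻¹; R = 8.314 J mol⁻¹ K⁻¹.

22.0 L

Q = I·t = 30.00 A × 6420.0 s = 192600 C.
n(e⁻) = Q/F = 192600 / 96500 = 1.996 mol.
2 electrons are transferred per H₂ molecule, so n(H₂) = 1.996 / 2 = 0.9979 mol.
V = nRT/P = (0.9979 × 8.314 × 281) / (106 × 10³ Pa) = 0.0220 m³ = 22.0 L.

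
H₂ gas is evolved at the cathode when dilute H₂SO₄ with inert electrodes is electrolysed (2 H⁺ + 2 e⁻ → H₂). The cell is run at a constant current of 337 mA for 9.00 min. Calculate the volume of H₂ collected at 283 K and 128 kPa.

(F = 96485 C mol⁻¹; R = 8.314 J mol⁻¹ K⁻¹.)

0.0173 L

Q = I·t = 0.3370 A × 540.00 s = 182.0 C.
n(e⁻) = Q/F = 182.0 / 96485 = 0.001886 mol.
2 electrons are transferred per H₂ molecule, so n(H₂) = 0.001886 / 2 = 0.0009430 mol.
V = nRT/P = (0.0009430 × 8.314 × 283) / (128 × 10³ Pa) = 1.73 × 10⁻⁵ m³ = 0.0173 L.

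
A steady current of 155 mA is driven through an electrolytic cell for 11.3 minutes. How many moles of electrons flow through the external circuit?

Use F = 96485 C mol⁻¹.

0.00109 mol

Q = I·t = 0.1550 A × 678.00 s = 105.1 C.
n(e⁻) = Q/F = 105.1 / 96485 = 0.00109 mol.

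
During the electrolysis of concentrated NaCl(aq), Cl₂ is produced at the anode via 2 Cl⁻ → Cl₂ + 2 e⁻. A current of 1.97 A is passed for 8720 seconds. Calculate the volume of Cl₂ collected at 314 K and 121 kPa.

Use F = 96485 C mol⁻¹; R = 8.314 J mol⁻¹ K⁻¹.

Q = I·t = 1.970 A × 8720.0 s = 17180 C.
n(e⁻) = Q/F = 17180 / 96485 = 0.1780 mol.
2 electrons are transferred per Cl₂ molecule, so n(Cl₂) = 0.1780 / 2 = 0.08902 mol.
V = nRT/P = (0.08902 × 8.314 × 314) / (121 × 10³ Pa) = 0.00192 m³ = 1.92 L.

1.92 L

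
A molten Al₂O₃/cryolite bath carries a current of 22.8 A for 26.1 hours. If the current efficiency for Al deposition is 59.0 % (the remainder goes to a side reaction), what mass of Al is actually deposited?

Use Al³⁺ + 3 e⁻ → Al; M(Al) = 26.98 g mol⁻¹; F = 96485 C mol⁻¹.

Q = I·t = 22.80 × 93960 = 2142000 C.
n(e⁻) = 2142000/96485 = 22.20 mol; theoretically n(Al) = 22.20/3 = 7.401 mol, m_theo = 199.7 g.
At 59.0 % efficiency, m_actual = 0.590 × 199.7 = 118 g.

118 g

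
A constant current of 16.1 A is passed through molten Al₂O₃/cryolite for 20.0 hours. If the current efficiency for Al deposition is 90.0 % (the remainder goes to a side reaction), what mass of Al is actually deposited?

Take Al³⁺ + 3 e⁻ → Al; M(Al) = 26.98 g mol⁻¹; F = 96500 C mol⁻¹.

97.2 g

Q = I·t = 16.10 × 72000 = 1159000 C.
n(e⁻) = 1159000/96500 = 12.01 mol; theoretically n(Al) = 12.01/3 = 4.004 mol, m_theo = 108.0 g.
At 90.0 % efficiency, m_actual = 0.900 × 108.0 = 97.2 g.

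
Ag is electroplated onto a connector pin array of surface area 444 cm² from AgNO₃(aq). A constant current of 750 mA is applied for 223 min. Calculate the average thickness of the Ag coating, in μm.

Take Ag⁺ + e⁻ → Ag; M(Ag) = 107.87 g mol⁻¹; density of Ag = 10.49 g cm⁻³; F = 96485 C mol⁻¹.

24.1 μm

Q = I·t = 0.7500 × 13380 = 10040 C; n(e⁻) = 0.1040 mol.
n(Ag) = n(e⁻)/1 = 0.1040 mol, so m = 0.1040 × 107.87 = 11.22 g.
Volume = m/ρ = 11.22 / 10.49 = 1.070 cm³.
Thickness = V/A = 1.070 / 444 = 0.00241 cm = 24.1 μm.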